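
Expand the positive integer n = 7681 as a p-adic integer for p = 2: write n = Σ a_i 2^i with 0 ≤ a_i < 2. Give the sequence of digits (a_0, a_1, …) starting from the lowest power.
(a_0, a_1, …) = (1, 0, 0, 0, 0, 0, 0, 0, 0, 1, 1, 1, 1)

Repeated division by 2 gives the digits low-to-high: 7681 = 1 + 1·2^9 + 1·2^10 + 1·2^11 + 1·2^12. Digit sequence: (1, 0, 0, 0, 0, 0, 0, 0, 0, 1, 1, 1, 1).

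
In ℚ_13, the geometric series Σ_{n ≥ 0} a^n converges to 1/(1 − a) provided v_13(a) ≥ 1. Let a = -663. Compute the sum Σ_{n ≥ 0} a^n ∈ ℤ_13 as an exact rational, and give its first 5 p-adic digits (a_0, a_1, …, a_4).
Σ a^n = 1/(1 − a) = 1/664;  first 5 digits = (1, 1, 10, 5, 4)

v_13(a) = 1 ≥ 1, so the series converges in ℤ_13 to 1/(1 − a) = 1/(1 − (-663)) = 1/664. Expand this rational in ℤ_13: compute digits iteratively via d_i = x_i mod 13, x_{i+1} = (x_i − d_i)/13. The first 5 digits are (1, 1, 10, 5, 4).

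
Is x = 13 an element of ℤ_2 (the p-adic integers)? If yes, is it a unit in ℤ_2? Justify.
x ∈ ℤ_2^× (unit); v_2(x) = 0

ℤ_2 = {x ∈ ℚ_2 : v_2(x) ≥ 0} and ℤ_2^× = {x ∈ ℤ_2 : v_2(x) = 0}. Here v_2(13) = v_2(num) − v_2(den) = 0; compare against these criteria.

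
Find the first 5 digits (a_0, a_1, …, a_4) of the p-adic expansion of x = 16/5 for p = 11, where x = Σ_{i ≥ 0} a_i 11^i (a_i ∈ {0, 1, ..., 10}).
(a_0, …, a_4) = (1, 9, 8, 8, 8)

v_11(16/5) = 0 (numerator and denominator both coprime to 11), so x ∈ ℤ_11^×. Compute digits iteratively via a_i = x_i mod 11, x_{i+1} = (x_i − a_i)/11, with x_0 = x:
  x_0 = 16/5;  a_0 = 1;  x_1 = (x_0 − 1)/11 = 1/5
  x_1 = 1/5;  a_1 = 9;  x_2 = (x_1 − 9)/11 = -4/5
  x_2 = -4/5;  a_2 = 8;  x_3 = (x_2 − 8)/11 = -4/5
  x_3 = -4/5;  a_3 = 8;  x_4 = (x_3 − 8)/11 = -4/5
  x_4 = -4/5;  a_4 = 8;  x_5 = (x_4 − 8)/11 = -4/5
Digits: (1, 9, 8, 8, 8).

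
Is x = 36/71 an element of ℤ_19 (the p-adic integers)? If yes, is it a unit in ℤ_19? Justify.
x ∈ ℤ_19^× (unit); v_19(x) = 0

ℤ_19 = {x ∈ ℚ_19 : v_19(x) ≥ 0} and ℤ_19^× = {x ∈ ℤ_19 : v_19(x) = 0}. Here v_19(36/71) = v_19(num) − v_19(den) = 0; compare against these criteria.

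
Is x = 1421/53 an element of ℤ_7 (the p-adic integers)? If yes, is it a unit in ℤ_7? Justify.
x ∈ ℤ_7 but not a unit; v_7(x) = 2 > 0

ℤ_7 = {x ∈ ℚ_7 : v_7(x) ≥ 0} and ℤ_7^× = {x ∈ ℤ_7 : v_7(x) = 0}. Here v_7(1421/53) = v_7(num) − v_7(den) = 2; compare against these criteria.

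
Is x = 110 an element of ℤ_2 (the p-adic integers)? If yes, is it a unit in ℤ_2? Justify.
x ∈ ℤ_2 but not a unit; v_2(x) = 1 > 0

ℤ_2 = {x ∈ ℚ_2 : v_2(x) ≥ 0} and ℤ_2^× = {x ∈ ℤ_2 : v_2(x) = 0}. Here v_2(110) = v_2(num) − v_2(den) = 1; compare against these criteria.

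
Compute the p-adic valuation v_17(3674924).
v_17(3674924) = 4

v_17(n) is the largest exponent k such that 17^k divides n. Factor out: 3674924 = 17^4 · 44. (Sign doesn't affect v_p.) So v_17(3674924) = 4.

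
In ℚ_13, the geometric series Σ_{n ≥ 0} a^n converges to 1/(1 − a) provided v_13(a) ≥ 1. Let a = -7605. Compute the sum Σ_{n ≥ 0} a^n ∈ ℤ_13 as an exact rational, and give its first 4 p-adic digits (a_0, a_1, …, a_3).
Σ a^n = 1/(1 − a) = 1/7606;  first 4 digits = (1, 0, 7, 9)

v_13(a) = 2 ≥ 1, so the series converges in ℤ_13 to 1/(1 − a) = 1/(1 − (-7605)) = 1/7606. Expand this rational in ℤ_13: compute digits iteratively via d_i = x_i mod 13, x_{i+1} = (x_i − d_i)/13. The first 4 digits are (1, 0, 7, 9).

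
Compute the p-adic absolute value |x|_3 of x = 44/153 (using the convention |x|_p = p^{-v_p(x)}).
|44/153|_3 = 9

Step 1 — compute v_3(x) by factoring powers of 3 out of the numerator and denominator: v_3(44/153) = -2. Step 2 — apply |x|_p = p^{-v_p(x)} = 3^{2} = 9.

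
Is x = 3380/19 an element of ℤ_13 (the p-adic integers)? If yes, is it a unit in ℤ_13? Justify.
x ∈ ℤ_13 but not a unit; v_13(x) = 2 > 0

ℤ_13 = {x ∈ ℚ_13 : v_13(x) ≥ 0} and ℤ_13^× = {x ∈ ℤ_13 : v_13(x) = 0}. Here v_13(3380/19) = v_13(num) − v_13(den) = 2; compare against these criteria.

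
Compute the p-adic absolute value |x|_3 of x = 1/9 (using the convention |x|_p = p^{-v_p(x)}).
|1/9|_3 = 9

Step 1 — compute v_3(x) by factoring powers of 3 out of the numerator and denominator: v_3(1/9) = -2. Step 2 — apply |x|_p = p^{-v_p(x)} = 3^{2} = 9.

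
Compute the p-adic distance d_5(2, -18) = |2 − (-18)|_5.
d_5(2, -18) = 1/5

Step 1 — x − y = 2 − (-18) = 20. Step 2 — v_5(20) = 1 (factor: 20 = (5^1 · 4); the sign does not affect v_p). Step 3 — |x − y|_5 = 5^{-1} = 1/5.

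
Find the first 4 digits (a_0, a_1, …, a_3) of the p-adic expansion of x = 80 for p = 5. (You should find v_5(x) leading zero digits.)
(a_0, …, a_3) = (0, 1, 3, 0)

v_5(80) = 1, so a_0 = ... = a_0 = 0. Factor out: x = 5^1 · u with u = 16 a unit in ℤ_5. Expand u iteratively via a_{v+i} = u_i mod 5, u_{i+1} = (u_i − a_{v+i})/5:
  u_0 = 16;  a_1 = 1;  u_1 = (u_0 − 1)/5 = 3
  u_1 = 3;  a_2 = 3;  u_2 = (u_1 − 3)/5 = 0
  u_2 = 0;  a_3 = 0;  u_3 = (u_2 − 0)/5 = 0
Digits: (0, 1, 3, 0).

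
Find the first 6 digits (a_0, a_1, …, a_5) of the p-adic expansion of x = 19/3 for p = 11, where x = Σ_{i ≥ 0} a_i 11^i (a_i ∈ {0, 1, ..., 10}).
(a_0, …, a_5) = (10, 7, 3, 7, 3, 7)

v_11(19/3) = 0 (numerator and denominator both coprime to 11), so x ∈ ℤ_11^×. Compute digits iteratively via a_i = x_i mod 11, x_{i+1} = (x_i − a_i)/11, with x_0 = x:
  x_0 = 19/3;  a_0 = 10;  x_1 = (x_0 − 10)/11 = -1/3
  x_1 = -1/3;  a_1 = 7;  x_2 = (x_1 − 7)/11 = -2/3
  x_2 = -2/3;  a_2 = 3;  x_3 = (x_2 − 3)/11 = -1/3
  x_3 = -1/3;  a_3 = 7;  x_4 = (x_3 − 7)/11 = -2/3
  x_4 = -2/3;  a_4 = 3;  x_5 = (x_4 − 3)/11 = -1/3
  x_5 = -1/3;  a_5 = 7;  x_6 = (x_5 − 7)/11 = -2/3
Digits: (10, 7, 3, 7, 3, 7).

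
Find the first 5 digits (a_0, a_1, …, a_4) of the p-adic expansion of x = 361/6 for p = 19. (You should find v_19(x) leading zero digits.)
(a_0, …, a_4) = (0, 0, 16, 15, 15)

v_19(361/6) = 2, so a_0 = ... = a_1 = 0. Factor out: x = 19^2 · u with u = 1/6 a unit in ℤ_19. Expand u iteratively via a_{v+i} = u_i mod 19, u_{i+1} = (u_i − a_{v+i})/19:
  u_0 = 1/6;  a_2 = 16;  u_1 = (u_0 − 16)/19 = -5/6
  u_1 = -5/6;  a_3 = 15;  u_2 = (u_1 − 15)/19 = -5/6
  u_2 = -5/6;  a_4 = 15;  u_3 = (u_2 − 15)/19 = -5/6
Digits: (0, 0, 16, 15, 15).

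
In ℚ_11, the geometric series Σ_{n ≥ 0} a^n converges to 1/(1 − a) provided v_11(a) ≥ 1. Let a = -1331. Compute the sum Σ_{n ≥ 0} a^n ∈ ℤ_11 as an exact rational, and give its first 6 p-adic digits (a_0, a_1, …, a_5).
Σ a^n = 1/(1 − a) = 1/1332;  first 6 digits = (1, 0, 0, 10, 10, 10)

v_11(a) = 3 ≥ 1, so the series converges in ℤ_11 to 1/(1 − a) = 1/(1 − (-1331)) = 1/1332. Expand this rational in ℤ_11: compute digits iteratively via d_i = x_i mod 11, x_{i+1} = (x_i − d_i)/11. The first 6 digits are (1, 0, 0, 10, 10, 10).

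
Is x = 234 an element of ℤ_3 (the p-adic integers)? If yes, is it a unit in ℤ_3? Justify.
x ∈ ℤ_3 but not a unit; v_3(x) = 2 > 0

ℤ_3 = {x ∈ ℚ_3 : v_3(x) ≥ 0} and ℤ_3^× = {x ∈ ℤ_3 : v_3(x) = 0}. Here v_3(234) = v_3(num) − v_3(den) = 2; compare against these criteria.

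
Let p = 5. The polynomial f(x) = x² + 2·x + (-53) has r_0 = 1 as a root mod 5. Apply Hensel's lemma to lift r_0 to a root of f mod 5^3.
r_2 = 76 (mod 125)

Hensel: r_{i+1} = r_i − f(r_i)·(f′(r_i))^{-1} mod 5^{i+2}, f′(x) = 2x + 2. Iterate:
  r_0 = 1 (mod 5)
  r_1 = 1 (mod 25)
  r_2 = 76 (mod 125)
Final: r = 76 satisfies f(r) ≡ 0 mod 5^3.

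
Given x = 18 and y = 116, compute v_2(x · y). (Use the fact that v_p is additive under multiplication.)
v_2(2088) = 3

v_p(x) = 1 (factor: 18 = 2^1 · 9); v_p(y) = 2 (factor: 116 = 2^2 · 29). Additivity: v_p(xy) = v_p(x) + v_p(y) = 1 + 2 = 3. (Direct check: xy = 2088 = 2^3 · (261).)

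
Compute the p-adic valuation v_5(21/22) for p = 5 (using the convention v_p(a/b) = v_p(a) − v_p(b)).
v_5(21/22) = 0

Factor powers of 5 from the numerator and denominator of the reduced fraction: 21 = 5^0 · 21 and 22 = 5^0 · 22. Apply v_p(a/b) = v_p(a) − v_p(b): v_5(21/22) = 0 − 0 = 0.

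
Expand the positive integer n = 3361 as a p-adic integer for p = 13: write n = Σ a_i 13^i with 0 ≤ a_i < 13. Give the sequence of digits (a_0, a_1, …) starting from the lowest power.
(a_0, a_1, …) = (7, 11, 6, 1)

Repeated division by 13 gives the digits low-to-high: 3361 = 7 + 11·13^1 + 6·13^2 + 1·13^3. Digit sequence: (7, 11, 6, 1).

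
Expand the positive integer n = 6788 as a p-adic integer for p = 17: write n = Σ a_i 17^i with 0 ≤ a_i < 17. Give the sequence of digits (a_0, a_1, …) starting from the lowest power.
(a_0, a_1, …) = (5, 8, 6, 1)

Repeated division by 17 gives the digits low-to-high: 6788 = 5 + 8·17^1 + 6·17^2 + 1·17^3. Digit sequence: (5, 8, 6, 1).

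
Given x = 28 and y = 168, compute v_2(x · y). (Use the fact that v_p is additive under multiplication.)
v_2(4704) = 5

v_p(x) = 2 (factor: 28 = 2^2 · 7); v_p(y) = 3 (factor: 168 = 2^3 · 21). Additivity: v_p(xy) = v_p(x) + v_p(y) = 2 + 3 = 5. (Direct check: xy = 4704 = 2^5 · (147).)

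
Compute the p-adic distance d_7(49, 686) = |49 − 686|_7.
d_7(49, 686) = 1/49

Step 1 — x − y = 49 − 686 = -637. Step 2 — v_7(-637) = 2 (factor: -637 = −(7^2 · 13); the sign does not affect v_p). Step 3 — |x − y|_7 = 7^{-2} = 1/49.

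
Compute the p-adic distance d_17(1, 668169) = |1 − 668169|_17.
d_17(1, 668169) = 1/83521

Step 1 — x − y = 1 − 668169 = -668168. Step 2 — v_17(-668168) = 4 (factor: -668168 = −(17^4 · 8); the sign does not affect v_p). Step 3 — |x − y|_17 = 17^{-4} = 1/83521.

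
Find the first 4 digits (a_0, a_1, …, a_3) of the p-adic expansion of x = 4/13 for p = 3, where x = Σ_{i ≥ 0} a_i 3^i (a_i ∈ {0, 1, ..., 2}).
(a_0, …, a_3) = (1, 0, 2, 0)

v_3(4/13) = 0 (numerator and denominator both coprime to 3), so x ∈ ℤ_3^×. Compute digits iteratively via a_i = x_i mod 3, x_{i+1} = (x_i − a_i)/3, with x_0 = x:
  x_0 = 4/13;  a_0 = 1;  x_1 = (x_0 − 1)/3 = -3/13
  x_1 = -3/13;  a_1 = 0;  x_2 = (x_1 − 0)/3 = -1/13
  x_2 = -1/13;  a_2 = 2;  x_3 = (x_2 − 2)/3 = -9/13
  x_3 = -9/13;  a_3 = 0;  x_4 = (x_3 − 0)/3 = -3/13
Digits: (1, 0, 2, 0).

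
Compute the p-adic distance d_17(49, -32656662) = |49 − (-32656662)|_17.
d_17(49, -32656662) = 1/1419857

Step 1 — x − y = 49 − (-32656662) = 32656711. Step 2 — v_17(32656711) = 5 (factor: 32656711 = (17^5 · 23); the sign does not affect v_p). Step 3 — |x − y|_17 = 17^{-5} = 1/1419857.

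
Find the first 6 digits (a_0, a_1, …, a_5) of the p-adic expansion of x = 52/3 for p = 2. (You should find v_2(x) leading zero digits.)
(a_0, …, a_5) = (0, 0, 1, 1, 1, 1)

v_2(52/3) = 2, so a_0 = ... = a_1 = 0. Factor out: x = 2^2 · u with u = 13/3 a unit in ℤ_2. Expand u iteratively via a_{v+i} = u_i mod 2, u_{i+1} = (u_i − a_{v+i})/2:
  u_0 = 13/3;  a_2 = 1;  u_1 = (u_0 − 1)/2 = 5/3
  u_1 = 5/3;  a_3 = 1;  u_2 = (u_1 − 1)/2 = 1/3
  u_2 = 1/3;  a_4 = 1;  u_3 = (u_2 − 1)/2 = -1/3
  u_3 = -1/3;  a_5 = 1;  u_4 = (u_3 − 1)/2 = -2/3
Digits: (0, 0, 1, 1, 1, 1).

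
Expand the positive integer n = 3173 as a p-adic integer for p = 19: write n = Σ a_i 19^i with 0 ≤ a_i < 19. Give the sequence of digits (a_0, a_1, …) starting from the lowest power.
(a_0, a_1, …) = (0, 15, 8)

Repeated division by 19 gives the digits low-to-high: 3173 = 15·19^1 + 8·19^2. Digit sequence: (0, 15, 8).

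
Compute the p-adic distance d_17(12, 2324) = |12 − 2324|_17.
d_17(12, 2324) = 1/289

Step 1 — x − y = 12 − 2324 = -2312. Step 2 — v_17(-2312) = 2 (factor: -2312 = −(17^2 · 8); the sign does not affect v_p). Step 3 — |x − y|_17 = 17^{-2} = 1/289.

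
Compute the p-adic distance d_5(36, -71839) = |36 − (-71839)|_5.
d_5(36, -71839) = 1/3125

Step 1 — x − y = 36 − (-71839) = 71875. Step 2 — v_5(71875) = 5 (factor: 71875 = (5^5 · 23); the sign does not affect v_p). Step 3 — |x − y|_5 = 5^{-5} = 1/3125.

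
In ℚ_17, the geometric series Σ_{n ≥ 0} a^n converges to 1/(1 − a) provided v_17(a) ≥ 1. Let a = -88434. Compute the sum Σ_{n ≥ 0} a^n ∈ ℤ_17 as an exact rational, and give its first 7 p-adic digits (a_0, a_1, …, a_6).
Σ a^n = 1/(1 − a) = 1/88435;  first 7 digits = (1, 0, 0, 16, 15, 16, 0)

v_17(a) = 3 ≥ 1, so the series converges in ℤ_17 to 1/(1 − a) = 1/(1 − (-88434)) = 1/88435. Expand this rational in ℤ_17: compute digits iteratively via d_i = x_i mod 17, x_{i+1} = (x_i − d_i)/17. The first 7 digits are (1, 0, 0, 16, 15, 16, 0).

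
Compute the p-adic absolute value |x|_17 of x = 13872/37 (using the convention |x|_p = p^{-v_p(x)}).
|13872/37|_17 = 1/289

Step 1 — compute v_17(x) by factoring powers of 17 out of the numerator and denominator: v_17(13872/37) = 2. Step 2 — apply |x|_p = p^{-v_p(x)} = 17^{-2} = 1/289.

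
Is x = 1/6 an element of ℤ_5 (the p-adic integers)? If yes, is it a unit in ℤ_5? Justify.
x ∈ ℤ_5^× (unit); v_5(x) = 0

ℤ_5 = {x ∈ ℚ_5 : v_5(x) ≥ 0} and ℤ_5^× = {x ∈ ℤ_5 : v_5(x) = 0}. Here v_5(1/6) = v_5(num) − v_5(den) = 0; compare against these criteria.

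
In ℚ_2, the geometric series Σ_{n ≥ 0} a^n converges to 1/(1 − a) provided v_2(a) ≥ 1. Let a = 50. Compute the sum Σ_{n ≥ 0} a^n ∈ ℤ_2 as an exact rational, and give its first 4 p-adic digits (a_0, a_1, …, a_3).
Σ a^n = 1/(1 − a) = -1/49;  first 4 digits = (1, 1, 1, 1)

v_2(a) = 1 ≥ 1, so the series converges in ℤ_2 to 1/(1 − a) = 1/(1 − 50) = -1/49. Expand this rational in ℤ_2: compute digits iteratively via d_i = x_i mod 2, x_{i+1} = (x_i − d_i)/2. The first 4 digits are (1, 1, 1, 1).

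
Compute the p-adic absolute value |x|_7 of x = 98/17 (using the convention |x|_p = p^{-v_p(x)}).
|98/17|_7 = 1/49

Step 1 — compute v_7(x) by factoring powers of 7 out of the numerator and denominator: v_7(98/17) = 2. Step 2 — apply |x|_p = p^{-v_p(x)} = 7^{-2} = 1/49.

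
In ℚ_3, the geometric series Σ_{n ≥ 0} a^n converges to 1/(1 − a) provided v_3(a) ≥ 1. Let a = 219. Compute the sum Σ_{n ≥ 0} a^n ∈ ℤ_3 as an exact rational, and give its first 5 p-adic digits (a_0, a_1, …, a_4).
Σ a^n = 1/(1 − a) = -1/218;  first 5 digits = (1, 1, 1, 0, 2)

v_3(a) = 1 ≥ 1, so the series converges in ℤ_3 to 1/(1 − a) = 1/(1 − 219) = -1/218. Expand this rational in ℤ_3: compute digits iteratively via d_i = x_i mod 3, x_{i+1} = (x_i − d_i)/3. The first 5 digits are (1, 1, 1, 0, 2).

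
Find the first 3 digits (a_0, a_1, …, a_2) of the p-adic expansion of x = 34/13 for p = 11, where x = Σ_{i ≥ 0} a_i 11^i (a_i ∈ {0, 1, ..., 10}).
(a_0, …, a_2) = (6, 9, 0)

v_11(34/13) = 0 (numerator and denominator both coprime to 11), so x ∈ ℤ_11^×. Compute digits iteratively via a_i = x_i mod 11, x_{i+1} = (x_i − a_i)/11, with x_0 = x:
  x_0 = 34/13;  a_0 = 6;  x_1 = (x_0 − 6)/11 = -4/13
  x_1 = -4/13;  a_1 = 9;  x_2 = (x_1 − 9)/11 = -11/13
  x_2 = -11/13;  a_2 = 0;  x_3 = (x_2 − 0)/11 = -1/13
Digits: (6, 9, 0).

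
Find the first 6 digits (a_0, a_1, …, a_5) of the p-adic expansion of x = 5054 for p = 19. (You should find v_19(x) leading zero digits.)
(a_0, …, a_5) = (0, 0, 14, 0, 0, 0)

v_19(5054) = 2, so a_0 = ... = a_1 = 0. Factor out: x = 19^2 · u with u = 14 a unit in ℤ_19. Expand u iteratively via a_{v+i} = u_i mod 19, u_{i+1} = (u_i − a_{v+i})/19:
  u_0 = 14;  a_2 = 14;  u_1 = (u_0 − 14)/19 = 0
  u_1 = 0;  a_3 = 0;  u_2 = (u_1 − 0)/19 = 0
  u_2 = 0;  a_4 = 0;  u_3 = (u_2 − 0)/19 = 0
  u_3 = 0;  a_5 = 0;  u_4 = (u_3 − 0)/19 = 0
Digits: (0, 0, 14, 0, 0, 0).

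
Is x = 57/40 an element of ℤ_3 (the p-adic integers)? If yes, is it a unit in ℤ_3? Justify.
x ∈ ℤ_3 but not a unit; v_3(x) = 1 > 0

ℤ_3 = {x ∈ ℚ_3 : v_3(x) ≥ 0} and ℤ_3^× = {x ∈ ℤ_3 : v_3(x) = 0}. Here v_3(57/40) = v_3(num) − v_3(den) = 1; compare against these criteria.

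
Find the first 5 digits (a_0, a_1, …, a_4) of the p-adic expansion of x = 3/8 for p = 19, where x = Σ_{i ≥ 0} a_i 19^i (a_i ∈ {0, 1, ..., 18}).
(a_0, …, a_4) = (17, 11, 16, 11, 16)

v_19(3/8) = 0 (numerator and denominator both coprime to 19), so x ∈ ℤ_19^×. Compute digits iteratively via a_i = x_i mod 19, x_{i+1} = (x_i − a_i)/19, with x_0 = x:
  x_0 = 3/8;  a_0 = 17;  x_1 = (x_0 − 17)/19 = -7/8
  x_1 = -7/8;  a_1 = 11;  x_2 = (x_1 − 11)/19 = -5/8
  x_2 = -5/8;  a_2 = 16;  x_3 = (x_2 − 16)/19 = -7/8
  x_3 = -7/8;  a_3 = 11;  x_4 = (x_3 − 11)/19 = -5/8
  x_4 = -5/8;  a_4 = 16;  x_5 = (x_4 − 16)/19 = -7/8
Digits: (17, 11, 16, 11, 16).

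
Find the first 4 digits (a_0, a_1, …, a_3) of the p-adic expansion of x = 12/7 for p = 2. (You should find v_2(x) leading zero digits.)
(a_0, …, a_3) = (0, 0, 1, 0)

v_2(12/7) = 2, so a_0 = ... = a_1 = 0. Factor out: x = 2^2 · u with u = 3/7 a unit in ℤ_2. Expand u iteratively via a_{v+i} = u_i mod 2, u_{i+1} = (u_i − a_{v+i})/2:
  u_0 = 3/7;  a_2 = 1;  u_1 = (u_0 − 1)/2 = -2/7
  u_1 = -2/7;  a_3 = 0;  u_2 = (u_1 − 0)/2 = -1/7
Digits: (0, 0, 1, 0).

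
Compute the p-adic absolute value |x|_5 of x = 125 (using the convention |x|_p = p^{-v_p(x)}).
|125|_5 = 1/125

Step 1 — compute v_5(x) by factoring powers of 5 out of the numerator and denominator: v_5(125) = 3. Step 2 — apply |x|_p = p^{-v_p(x)} = 5^{-3} = 1/125.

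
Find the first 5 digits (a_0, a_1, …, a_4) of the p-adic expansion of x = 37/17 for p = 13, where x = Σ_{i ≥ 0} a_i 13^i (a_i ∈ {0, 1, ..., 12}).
(a_0, …, a_4) = (6, 2, 9, 10, 3)

v_13(37/17) = 0 (numerator and denominator both coprime to 13), so x ∈ ℤ_13^×. Compute digits iteratively via a_i = x_i mod 13, x_{i+1} = (x_i − a_i)/13, with x_0 = x:
  x_0 = 37/17;  a_0 = 6;  x_1 = (x_0 − 6)/13 = -5/17
  x_1 = -5/17;  a_1 = 2;  x_2 = (x_1 − 2)/13 = -3/17
  x_2 = -3/17;  a_2 = 9;  x_3 = (x_2 − 9)/13 = -12/17
  x_3 = -12/17;  a_3 = 10;  x_4 = (x_3 − 10)/13 = -14/17
  x_4 = -14/17;  a_4 = 3;  x_5 = (x_4 − 3)/13 = -5/17
Digits: (6, 2, 9, 10, 3).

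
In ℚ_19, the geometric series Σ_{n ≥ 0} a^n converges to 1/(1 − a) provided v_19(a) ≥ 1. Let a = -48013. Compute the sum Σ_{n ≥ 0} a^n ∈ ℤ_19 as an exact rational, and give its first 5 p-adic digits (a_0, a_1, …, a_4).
Σ a^n = 1/(1 − a) = 1/48014;  first 5 digits = (1, 0, 0, 12, 18)

v_19(a) = 3 ≥ 1, so the series converges in ℤ_19 to 1/(1 − a) = 1/(1 − (-48013)) = 1/48014. Expand this rational in ℤ_19: compute digits iteratively via d_i = x_i mod 19, x_{i+1} = (x_i − d_i)/19. The first 5 digits are (1, 0, 0, 12, 18).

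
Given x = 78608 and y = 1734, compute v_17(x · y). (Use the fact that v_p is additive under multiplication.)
v_17(136306272) = 5

v_p(x) = 3 (factor: 78608 = 17^3 · 16); v_p(y) = 2 (factor: 1734 = 17^2 · 6). Additivity: v_p(xy) = v_p(x) + v_p(y) = 3 + 2 = 5. (Direct check: xy = 136306272 = 17^5 · (96).)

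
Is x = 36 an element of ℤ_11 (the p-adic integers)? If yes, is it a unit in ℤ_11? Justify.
x ∈ ℤ_11^× (unit); v_11(x) = 0

ℤ_11 = {x ∈ ℚ_11 : v_11(x) ≥ 0} and ℤ_11^× = {x ∈ ℤ_11 : v_11(x) = 0}. Here v_11(36) = v_11(num) − v_11(den) = 0; compare against these criteria.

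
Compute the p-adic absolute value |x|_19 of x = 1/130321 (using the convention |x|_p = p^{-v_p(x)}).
|1/130321|_19 = 130321

Step 1 — compute v_19(x) by factoring powers of 19 out of the numerator and denominator: v_19(1/130321) = -4. Step 2 — apply |x|_p = p^{-v_p(x)} = 19^{4} = 130321.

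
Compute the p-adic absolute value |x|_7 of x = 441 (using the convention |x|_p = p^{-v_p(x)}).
|441|_7 = 1/49

Step 1 — compute v_7(x) by factoring powers of 7 out of the numerator and denominator: v_7(441) = 2. Step 2 — apply |x|_p = p^{-v_p(x)} = 7^{-2} = 1/49.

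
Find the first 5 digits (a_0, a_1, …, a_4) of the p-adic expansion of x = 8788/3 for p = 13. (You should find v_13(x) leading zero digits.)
(a_0, …, a_4) = (0, 0, 0, 10, 8)

v_13(8788/3) = 3, so a_0 = ... = a_2 = 0. Factor out: x = 13^3 · u with u = 4/3 a unit in ℤ_13. Expand u iteratively via a_{v+i} = u_i mod 13, u_{i+1} = (u_i − a_{v+i})/13:
  u_0 = 4/3;  a_3 = 10;  u_1 = (u_0 − 10)/13 = -2/3
  u_1 = -2/3;  a_4 = 8;  u_2 = (u_1 − 8)/13 = -2/3
Digits: (0, 0, 0, 10, 8).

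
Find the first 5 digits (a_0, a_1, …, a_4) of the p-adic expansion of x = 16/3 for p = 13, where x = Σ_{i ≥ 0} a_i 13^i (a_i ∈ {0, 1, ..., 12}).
(a_0, …, a_4) = (1, 9, 8, 8, 8)

v_13(16/3) = 0 (numerator and denominator both coprime to 13), so x ∈ ℤ_13^×. Compute digits iteratively via a_i = x_i mod 13, x_{i+1} = (x_i − a_i)/13, with x_0 = x:
  x_0 = 16/3;  a_0 = 1;  x_1 = (x_0 − 1)/13 = 1/3
  x_1 = 1/3;  a_1 = 9;  x_2 = (x_1 − 9)/13 = -2/3
  x_2 = -2/3;  a_2 = 8;  x_3 = (x_2 − 8)/13 = -2/3
  x_3 = -2/3;  a_3 = 8;  x_4 = (x_3 − 8)/13 = -2/3
  x_4 = -2/3;  a_4 = 8;  x_5 = (x_4 − 8)/13 = -2/3
Digits: (1, 9, 8, 8, 8).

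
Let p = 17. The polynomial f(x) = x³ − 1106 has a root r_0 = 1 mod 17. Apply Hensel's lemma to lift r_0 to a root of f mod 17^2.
r_1 = 273 (mod 289)

Hensel: r_{i+1} = r_i − f(r_i)/f′(r_i) mod 17^{i+2}, where f′(x) = 3x². Iterate:
  r_0 = 1 (mod 17)
  r_1 = 273 (mod 289)
Final: r = 273 with f(r) ≡ 0 mod 17^2.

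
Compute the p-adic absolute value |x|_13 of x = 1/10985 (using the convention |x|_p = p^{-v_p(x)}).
|1/10985|_13 = 2197

Step 1 — compute v_13(x) by factoring powers of 13 out of the numerator and denominator: v_13(1/10985) = -3. Step 2 — apply |x|_p = p^{-v_p(x)} = 13^{3} = 2197.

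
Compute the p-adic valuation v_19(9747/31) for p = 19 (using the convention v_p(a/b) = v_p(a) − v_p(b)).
v_19(9747/31) = 2

Factor powers of 19 from the numerator and denominator of the reduced fraction: 9747 = 19^2 · 27 and 31 = 19^0 · 31. Apply v_p(a/b) = v_p(a) − v_p(b): v_19(9747/31) = 2 − 0 = 2.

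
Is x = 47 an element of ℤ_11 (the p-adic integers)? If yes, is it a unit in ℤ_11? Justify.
x ∈ ℤ_11^× (unit); v_11(x) = 0

ℤ_11 = {x ∈ ℚ_11 : v_11(x) ≥ 0} and ℤ_11^× = {x ∈ ℤ_11 : v_11(x) = 0}. Here v_11(47) = v_11(num) − v_11(den) = 0; compare against these criteria.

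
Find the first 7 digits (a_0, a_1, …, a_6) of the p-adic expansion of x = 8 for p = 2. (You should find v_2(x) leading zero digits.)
(a_0, …, a_6) = (0, 0, 0, 1, 0, 0, 0)

v_2(8) = 3, so a_0 = ... = a_2 = 0. Factor out: x = 2^3 · u with u = 1 a unit in ℤ_2. Expand u iteratively via a_{v+i} = u_i mod 2, u_{i+1} = (u_i − a_{v+i})/2:
  u_0 = 1;  a_3 = 1;  u_1 = (u_0 − 1)/2 = 0
  u_1 = 0;  a_4 = 0;  u_2 = (u_1 − 0)/2 = 0
  u_2 = 0;  a_5 = 0;  u_3 = (u_2 − 0)/2 = 0
  u_3 = 0;  a_6 = 0;  u_4 = (u_3 − 0)/2 = 0
Digits: (0, 0, 0, 1, 0, 0, 0).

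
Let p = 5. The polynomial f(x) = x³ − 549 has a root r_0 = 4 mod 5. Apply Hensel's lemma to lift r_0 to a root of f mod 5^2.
r_1 = 24 (mod 25)

Hensel: r_{i+1} = r_i − f(r_i)/f′(r_i) mod 5^{i+2}, where f′(x) = 3x². Iterate:
  r_0 = 4 (mod 5)
  r_1 = 24 (mod 25)
Final: r = 24 with f(r) ≡ 0 mod 5^2.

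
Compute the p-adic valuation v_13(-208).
v_13(-208) = 1

v_13(n) is the largest exponent k such that 13^k divides n. Factor out: -208 = -13^1 · 16. (Sign doesn't affect v_p.) So v_13(-208) = 1.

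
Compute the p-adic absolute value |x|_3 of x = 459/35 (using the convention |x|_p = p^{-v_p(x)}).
|459/35|_3 = 1/27

Step 1 — compute v_3(x) by factoring powers of 3 out of the numerator and denominator: v_3(459/35) = 3. Step 2 — apply |x|_p = p^{-v_p(x)} = 3^{-3} = 1/27.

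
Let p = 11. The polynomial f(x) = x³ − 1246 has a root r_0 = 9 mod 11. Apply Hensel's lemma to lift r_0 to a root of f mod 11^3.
r_2 = 405 (mod 1331)

Hensel: r_{i+1} = r_i − f(r_i)/f′(r_i) mod 11^{i+2}, where f′(x) = 3x². Iterate:
  r_0 = 9 (mod 11)
  r_1 = 42 (mod 121)
  r_2 = 405 (mod 1331)
Final: r = 405 with f(r) ≡ 0 mod 11^3.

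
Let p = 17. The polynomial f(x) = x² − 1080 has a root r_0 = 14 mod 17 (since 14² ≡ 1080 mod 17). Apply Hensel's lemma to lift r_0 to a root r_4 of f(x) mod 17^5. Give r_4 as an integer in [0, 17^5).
r_4 = 393870 (mod 1419857)

Hensel's recurrence: r_{i+1} = r_i − f(r_i)·(f′(r_i))^{-1} mod 17^{i+2}, with f′(x) = 2x. Iterate:
  r_0 = 14 (mod 17)
  r_1 = 252 (mod 289)
  r_2 = 830 (mod 4913)
  r_3 = 59786 (mod 83521)
  r_4 = 393870 (mod 1419857)
Final: r_4 = 393870, and one checks f(r_4) ≡ 0 mod 17^5.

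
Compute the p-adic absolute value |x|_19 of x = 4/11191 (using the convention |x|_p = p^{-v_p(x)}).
|4/11191|_19 = 361

Step 1 — compute v_19(x) by factoring powers of 19 out of the numerator and denominator: v_19(4/11191) = -2. Step 2 — apply |x|_p = p^{-v_p(x)} = 19^{2} = 361.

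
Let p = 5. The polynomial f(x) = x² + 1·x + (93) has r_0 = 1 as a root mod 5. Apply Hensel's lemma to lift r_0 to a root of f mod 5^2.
r_1 = 11 (mod 25)

Hensel: r_{i+1} = r_i − f(r_i)·(f′(r_i))^{-1} mod 5^{i+2}, f′(x) = 2x + 1. Iterate:
  r_0 = 1 (mod 5)
  r_1 = 11 (mod 25)
Final: r = 11 satisfies f(r) ≡ 0 mod 5^2.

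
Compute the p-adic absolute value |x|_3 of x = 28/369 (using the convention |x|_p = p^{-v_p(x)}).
|28/369|_3 = 9

Step 1 — compute v_3(x) by factoring powers of 3 out of the numerator and denominator: v_3(28/369) = -2. Step 2 — apply |x|_p = p^{-v_p(x)} = 3^{2} = 9.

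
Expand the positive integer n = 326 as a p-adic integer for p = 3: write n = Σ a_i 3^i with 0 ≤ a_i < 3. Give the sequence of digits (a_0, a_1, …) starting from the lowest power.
(a_0, a_1, …) = (2, 0, 0, 0, 1, 1)

Repeated division by 3 gives the digits low-to-high: 326 = 2 + 1·3^4 + 1·3^5. Digit sequence: (2, 0, 0, 0, 1, 1).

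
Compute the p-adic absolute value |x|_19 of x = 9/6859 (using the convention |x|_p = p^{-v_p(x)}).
|9/6859|_19 = 6859

Step 1 — compute v_19(x) by factoring powers of 19 out of the numerator and denominator: v_19(9/6859) = -3. Step 2 — apply |x|_p = p^{-v_p(x)} = 19^{3} = 6859.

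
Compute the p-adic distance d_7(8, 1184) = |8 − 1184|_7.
d_7(8, 1184) = 1/49

Step 1 — x − y = 8 − 1184 = -1176. Step 2 — v_7(-1176) = 2 (factor: -1176 = −(7^2 · 24); the sign does not affect v_p). Step 3 — |x − y|_7 = 7^{-2} = 1/49.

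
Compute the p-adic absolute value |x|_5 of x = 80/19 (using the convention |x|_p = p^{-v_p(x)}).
|80/19|_5 = 1/5

Step 1 — compute v_5(x) by factoring powers of 5 out of the numerator and denominator: v_5(80/19) = 1. Step 2 — apply |x|_p = p^{-v_p(x)} = 5^{-1} = 1/5.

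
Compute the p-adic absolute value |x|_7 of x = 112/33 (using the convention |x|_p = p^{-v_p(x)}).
|112/33|_7 = 1/7

Step 1 — compute v_7(x) by factoring powers of 7 out of the numerator and denominator: v_7(112/33) = 1. Step 2 — apply |x|_p = p^{-v_p(x)} = 7^{-1} = 1/7.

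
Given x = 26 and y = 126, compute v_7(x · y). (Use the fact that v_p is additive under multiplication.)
v_7(3276) = 1

v_p(x) = 0 (factor: 26 = 7^0 · 26); v_p(y) = 1 (factor: 126 = 7^1 · 18). Additivity: v_p(xy) = v_p(x) + v_p(y) = 0 + 1 = 1. (Direct check: xy = 3276 = 7^1 · (468).)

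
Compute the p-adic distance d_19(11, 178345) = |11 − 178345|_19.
d_19(11, 178345) = 1/6859

Step 1 — x − y = 11 − 178345 = -178334. Step 2 — v_19(-178334) = 3 (factor: -178334 = −(19^3 · 26); the sign does not affect v_p). Step 3 — |x − y|_19 = 19^{-3} = 1/6859.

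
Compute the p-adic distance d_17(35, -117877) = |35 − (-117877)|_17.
d_17(35, -117877) = 1/4913

Step 1 — x − y = 35 − (-117877) = 117912. Step 2 — v_17(117912) = 3 (factor: 117912 = (17^3 · 24); the sign does not affect v_p). Step 3 — |x − y|_17 = 17^{-3} = 1/4913.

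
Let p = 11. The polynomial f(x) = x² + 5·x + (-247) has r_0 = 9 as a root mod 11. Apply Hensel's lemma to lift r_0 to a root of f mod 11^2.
r_1 = 9 (mod 121)

Hensel: r_{i+1} = r_i − f(r_i)·(f′(r_i))^{-1} mod 11^{i+2}, f′(x) = 2x + 5. Iterate:
  r_0 = 9 (mod 11)
  r_1 = 9 (mod 121)
Final: r = 9 satisfies f(r) ≡ 0 mod 11^2.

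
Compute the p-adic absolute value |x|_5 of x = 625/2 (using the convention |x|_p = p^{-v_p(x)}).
|625/2|_5 = 1/625

Step 1 — compute v_5(x) by factoring powers of 5 out of the numerator and denominator: v_5(625/2) = 4. Step 2 — apply |x|_p = p^{-v_p(x)} = 5^{-4} = 1/625.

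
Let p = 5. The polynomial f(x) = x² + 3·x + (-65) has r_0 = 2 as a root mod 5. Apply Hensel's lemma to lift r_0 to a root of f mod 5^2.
r_1 = 17 (mod 25)

Hensel: r_{i+1} = r_i − f(r_i)·(f′(r_i))^{-1} mod 5^{i+2}, f′(x) = 2x + 3. Iterate:
  r_0 = 2 (mod 5)
  r_1 = 17 (mod 25)
Final: r = 17 satisfies f(r) ≡ 0 mod 5^2.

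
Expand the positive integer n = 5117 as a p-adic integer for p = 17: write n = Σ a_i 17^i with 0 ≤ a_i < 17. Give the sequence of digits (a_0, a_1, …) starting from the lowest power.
(a_0, a_1, …) = (0, 12, 0, 1)

Repeated division by 17 gives the digits low-to-high: 5117 = 12·17^1 + 1·17^3. Digit sequence: (0, 12, 0, 1).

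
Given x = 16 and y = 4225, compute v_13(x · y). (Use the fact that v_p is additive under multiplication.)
v_13(67600) = 2

v_p(x) = 0 (factor: 16 = 13^0 · 16); v_p(y) = 2 (factor: 4225 = 13^2 · 25). Additivity: v_p(xy) = v_p(x) + v_p(y) = 0 + 2 = 2. (Direct check: xy = 67600 = 13^2 · (400).)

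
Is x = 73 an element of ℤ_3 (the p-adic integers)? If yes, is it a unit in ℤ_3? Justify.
x ∈ ℤ_3^× (unit); v_3(x) = 0

ℤ_3 = {x ∈ ℚ_3 : v_3(x) ≥ 0} and ℤ_3^× = {x ∈ ℤ_3 : v_3(x) = 0}. Here v_3(73) = v_3(num) − v_3(den) = 0; compare against these criteria.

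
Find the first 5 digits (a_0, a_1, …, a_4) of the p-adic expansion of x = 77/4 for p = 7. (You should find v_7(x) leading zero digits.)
(a_0, …, a_4) = (0, 1, 2, 5, 1)

v_7(77/4) = 1, so a_0 = ... = a_0 = 0. Factor out: x = 7^1 · u with u = 11/4 a unit in ℤ_7. Expand u iteratively via a_{v+i} = u_i mod 7, u_{i+1} = (u_i − a_{v+i})/7:
  u_0 = 11/4;  a_1 = 1;  u_1 = (u_0 − 1)/7 = 1/4
  u_1 = 1/4;  a_2 = 2;  u_2 = (u_1 − 2)/7 = -1/4
  u_2 = -1/4;  a_3 = 5;  u_3 = (u_2 − 5)/7 = -3/4
  u_3 = -3/4;  a_4 = 1;  u_4 = (u_3 − 1)/7 = -1/4
Digits: (0, 1, 2, 5, 1).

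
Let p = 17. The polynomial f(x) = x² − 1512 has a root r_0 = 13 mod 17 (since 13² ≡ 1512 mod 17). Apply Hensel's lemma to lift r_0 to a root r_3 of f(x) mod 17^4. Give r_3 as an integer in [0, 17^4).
r_3 = 47783 (mod 83521)

Hensel's recurrence: r_{i+1} = r_i − f(r_i)·(f′(r_i))^{-1} mod 17^{i+2}, with f′(x) = 2x. Iterate:
  r_0 = 13 (mod 17)
  r_1 = 98 (mod 289)
  r_2 = 3566 (mod 4913)
  r_3 = 47783 (mod 83521)
Final: r_3 = 47783, and one checks f(r_3) ≡ 0 mod 17^4.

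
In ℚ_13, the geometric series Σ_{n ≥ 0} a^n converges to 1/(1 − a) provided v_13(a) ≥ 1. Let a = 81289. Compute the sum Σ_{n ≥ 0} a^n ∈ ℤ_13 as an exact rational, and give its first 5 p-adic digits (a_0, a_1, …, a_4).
Σ a^n = 1/(1 − a) = -1/81288;  first 5 digits = (1, 0, 0, 11, 2)

v_13(a) = 3 ≥ 1, so the series converges in ℤ_13 to 1/(1 − a) = 1/(1 − 81289) = -1/81288. Expand this rational in ℤ_13: compute digits iteratively via d_i = x_i mod 13, x_{i+1} = (x_i − d_i)/13. The first 5 digits are (1, 0, 0, 11, 2).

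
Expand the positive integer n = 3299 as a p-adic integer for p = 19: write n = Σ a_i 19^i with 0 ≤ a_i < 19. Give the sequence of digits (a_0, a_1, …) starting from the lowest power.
(a_0, a_1, …) = (12, 2, 9)

Repeated division by 19 gives the digits low-to-high: 3299 = 12 + 2·19^1 + 9·19^2. Digit sequence: (12, 2, 9).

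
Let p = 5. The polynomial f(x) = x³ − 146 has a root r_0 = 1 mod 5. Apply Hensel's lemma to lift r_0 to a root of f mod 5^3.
r_2 = 116 (mod 125)

Hensel: r_{i+1} = r_i − f(r_i)/f′(r_i) mod 5^{i+2}, where f′(x) = 3x². Iterate:
  r_0 = 1 (mod 5)
  r_1 = 16 (mod 25)
  r_2 = 116 (mod 125)
Final: r = 116 with f(r) ≡ 0 mod 5^3.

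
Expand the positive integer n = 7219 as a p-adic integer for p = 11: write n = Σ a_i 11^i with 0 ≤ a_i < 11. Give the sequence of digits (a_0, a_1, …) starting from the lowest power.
(a_0, a_1, …) = (3, 7, 4, 5)

Repeated division by 11 gives the digits low-to-high: 7219 = 3 + 7·11^1 + 4·11^2 + 5·11^3. Digit sequence: (3, 7, 4, 5).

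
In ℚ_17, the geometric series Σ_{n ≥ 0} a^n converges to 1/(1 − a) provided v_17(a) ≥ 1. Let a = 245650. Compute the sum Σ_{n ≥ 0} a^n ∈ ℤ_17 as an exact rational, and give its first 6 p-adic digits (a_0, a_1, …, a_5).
Σ a^n = 1/(1 − a) = -1/245649;  first 6 digits = (1, 0, 0, 16, 2, 0)

v_17(a) = 3 ≥ 1, so the series converges in ℤ_17 to 1/(1 − a) = 1/(1 − 245650) = -1/245649. Expand this rational in ℤ_17: compute digits iteratively via d_i = x_i mod 17, x_{i+1} = (x_i − d_i)/17. The first 6 digits are (1, 0, 0, 16, 2, 0).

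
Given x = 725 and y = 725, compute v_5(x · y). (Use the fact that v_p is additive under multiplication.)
v_5(525625) = 4

v_p(x) = 2 (factor: 725 = 5^2 · 29); v_p(y) = 2 (factor: 725 = 5^2 · 29). Additivity: v_p(xy) = v_p(x) + v_p(y) = 2 + 2 = 4. (Direct check: xy = 525625 = 5^4 · (841).)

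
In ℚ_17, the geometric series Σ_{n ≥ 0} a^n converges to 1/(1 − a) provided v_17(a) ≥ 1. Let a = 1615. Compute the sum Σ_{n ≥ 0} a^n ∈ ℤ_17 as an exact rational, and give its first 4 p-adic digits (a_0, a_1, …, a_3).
Σ a^n = 1/(1 − a) = -1/1614;  first 4 digits = (1, 10, 3, 1)

v_17(a) = 1 ≥ 1, so the series converges in ℤ_17 to 1/(1 − a) = 1/(1 − 1615) = -1/1614. Expand this rational in ℤ_17: compute digits iteratively via d_i = x_i mod 17, x_{i+1} = (x_i − d_i)/17. The first 4 digits are (1, 10, 3, 1).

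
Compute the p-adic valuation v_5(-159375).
v_5(-159375) = 5

v_5(n) is the largest exponent k such that 5^k divides n. Factor out: -159375 = -5^5 · 51. (Sign doesn't affect v_p.) So v_5(-159375) = 5.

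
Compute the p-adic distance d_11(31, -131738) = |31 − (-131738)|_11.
d_11(31, -131738) = 1/14641

Step 1 — x − y = 31 − (-131738) = 131769. Step 2 — v_11(131769) = 4 (factor: 131769 = (11^4 · 9); the sign does not affect v_p). Step 3 — |x − y|_11 = 11^{-4} = 1/14641.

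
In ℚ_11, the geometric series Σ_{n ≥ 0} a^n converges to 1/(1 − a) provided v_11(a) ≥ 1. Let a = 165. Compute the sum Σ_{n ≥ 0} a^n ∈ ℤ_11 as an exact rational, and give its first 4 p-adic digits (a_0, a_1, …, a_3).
Σ a^n = 1/(1 − a) = -1/164;  first 4 digits = (1, 4, 6, 7)

v_11(a) = 1 ≥ 1, so the series converges in ℤ_11 to 1/(1 − a) = 1/(1 − 165) = -1/164. Expand this rational in ℤ_11: compute digits iteratively via d_i = x_i mod 11, x_{i+1} = (x_i − d_i)/11. The first 4 digits are (1, 4, 6, 7).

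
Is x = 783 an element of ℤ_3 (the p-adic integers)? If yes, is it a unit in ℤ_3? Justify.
x ∈ ℤ_3 but not a unit; v_3(x) = 3 > 0

ℤ_3 = {x ∈ ℚ_3 : v_3(x) ≥ 0} and ℤ_3^× = {x ∈ ℤ_3 : v_3(x) = 0}. Here v_3(783) = v_3(num) − v_3(den) = 3; compare against these criteria.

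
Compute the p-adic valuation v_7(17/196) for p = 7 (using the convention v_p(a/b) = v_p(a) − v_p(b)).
v_7(17/196) = -2

Factor powers of 7 from the numerator and denominator of the reduced fraction: 17 = 7^0 · 17 and 196 = 7^2 · 4. Apply v_p(a/b) = v_p(a) − v_p(b): v_7(17/196) = 0 − 2 = -2.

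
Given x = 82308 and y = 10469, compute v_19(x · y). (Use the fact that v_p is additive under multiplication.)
v_19(861682452) = 5

v_p(x) = 3 (factor: 82308 = 19^3 · 12); v_p(y) = 2 (factor: 10469 = 19^2 · 29). Additivity: v_p(xy) = v_p(x) + v_p(y) = 3 + 2 = 5. (Direct check: xy = 861682452 = 19^5 · (348).)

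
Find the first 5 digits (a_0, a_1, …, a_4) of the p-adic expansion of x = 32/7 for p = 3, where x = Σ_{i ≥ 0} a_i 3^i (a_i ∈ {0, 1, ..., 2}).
(a_0, …, a_4) = (2, 0, 2, 2, 0)

v_3(32/7) = 0 (numerator and denominator both coprime to 3), so x ∈ ℤ_3^×. Compute digits iteratively via a_i = x_i mod 3, x_{i+1} = (x_i − a_i)/3, with x_0 = x:
  x_0 = 32/7;  a_0 = 2;  x_1 = (x_0 − 2)/3 = 6/7
  x_1 = 6/7;  a_1 = 0;  x_2 = (x_1 − 0)/3 = 2/7
  x_2 = 2/7;  a_2 = 2;  x_3 = (x_2 − 2)/3 = -4/7
  x_3 = -4/7;  a_3 = 2;  x_4 = (x_3 − 2)/3 = -6/7
  x_4 = -6/7;  a_4 = 0;  x_5 = (x_4 − 0)/3 = -2/7
Digits: (2, 0, 2, 2, 0).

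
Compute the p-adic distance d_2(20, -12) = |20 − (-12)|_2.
d_2(20, -12) = 1/32

Step 1 — x − y = 20 − (-12) = 32. Step 2 — v_2(32) = 5 (factor: 32 = (2^5 · 1); the sign does not affect v_p). Step 3 — |x − y|_2 = 2^{-5} = 1/32.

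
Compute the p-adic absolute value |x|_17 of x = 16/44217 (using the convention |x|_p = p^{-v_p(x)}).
|16/44217|_17 = 4913

Step 1 — compute v_17(x) by factoring powers of 17 out of the numerator and denominator: v_17(16/44217) = -3. Step 2 — apply |x|_p = p^{-v_p(x)} = 17^{3} = 4913.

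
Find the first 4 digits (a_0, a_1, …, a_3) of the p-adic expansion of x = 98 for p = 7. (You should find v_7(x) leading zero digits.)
(a_0, …, a_3) = (0, 0, 2, 0)

v_7(98) = 2, so a_0 = ... = a_1 = 0. Factor out: x = 7^2 · u with u = 2 a unit in ℤ_7. Expand u iteratively via a_{v+i} = u_i mod 7, u_{i+1} = (u_i − a_{v+i})/7:
  u_0 = 2;  a_2 = 2;  u_1 = (u_0 − 2)/7 = 0
  u_1 = 0;  a_3 = 0;  u_2 = (u_1 − 0)/7 = 0
Digits: (0, 0, 2, 0).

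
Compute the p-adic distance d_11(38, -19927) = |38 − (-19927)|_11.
d_11(38, -19927) = 1/1331

Step 1 — x − y = 38 − (-19927) = 19965. Step 2 — v_11(19965) = 3 (factor: 19965 = (11^3 · 15); the sign does not affect v_p). Step 3 — |x − y|_11 = 11^{-3} = 1/1331.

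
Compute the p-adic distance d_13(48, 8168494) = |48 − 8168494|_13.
d_13(48, 8168494) = 1/371293

Step 1 — x − y = 48 − 8168494 = -8168446. Step 2 — v_13(-8168446) = 5 (factor: -8168446 = −(13^5 · 22); the sign does not affect v_p). Step 3 — |x − y|_13 = 13^{-5} = 1/371293.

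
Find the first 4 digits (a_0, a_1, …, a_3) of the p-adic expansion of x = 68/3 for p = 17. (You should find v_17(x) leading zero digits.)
(a_0, …, a_3) = (0, 7, 11, 5)

v_17(68/3) = 1, so a_0 = ... = a_0 = 0. Factor out: x = 17^1 · u with u = 4/3 a unit in ℤ_17. Expand u iteratively via a_{v+i} = u_i mod 17, u_{i+1} = (u_i − a_{v+i})/17:
  u_0 = 4/3;  a_1 = 7;  u_1 = (u_0 − 7)/17 = -1/3
  u_1 = -1/3;  a_2 = 11;  u_2 = (u_1 − 11)/17 = -2/3
  u_2 = -2/3;  a_3 = 5;  u_3 = (u_2 − 5)/17 = -1/3
Digits: (0, 7, 11, 5).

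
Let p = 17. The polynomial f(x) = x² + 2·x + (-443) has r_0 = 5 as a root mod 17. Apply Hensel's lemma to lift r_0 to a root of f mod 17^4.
r_3 = 37609 (mod 83521)

Hensel: r_{i+1} = r_i − f(r_i)·(f′(r_i))^{-1} mod 17^{i+2}, f′(x) = 2x + 2. Iterate:
  r_0 = 5 (mod 17)
  r_1 = 39 (mod 289)
  r_2 = 3218 (mod 4913)
  r_3 = 37609 (mod 83521)
Final: r = 37609 satisfies f(r) ≡ 0 mod 17^4.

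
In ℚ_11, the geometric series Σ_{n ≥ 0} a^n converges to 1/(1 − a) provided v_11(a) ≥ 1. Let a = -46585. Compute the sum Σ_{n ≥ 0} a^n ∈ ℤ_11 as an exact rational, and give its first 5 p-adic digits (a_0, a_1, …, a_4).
Σ a^n = 1/(1 − a) = 1/46586;  first 5 digits = (1, 0, 0, 9, 7)

v_11(a) = 3 ≥ 1, so the series converges in ℤ_11 to 1/(1 − a) = 1/(1 − (-46585)) = 1/46586. Expand this rational in ℤ_11: compute digits iteratively via d_i = x_i mod 11, x_{i+1} = (x_i − d_i)/11. The first 5 digits are (1, 0, 0, 9, 7).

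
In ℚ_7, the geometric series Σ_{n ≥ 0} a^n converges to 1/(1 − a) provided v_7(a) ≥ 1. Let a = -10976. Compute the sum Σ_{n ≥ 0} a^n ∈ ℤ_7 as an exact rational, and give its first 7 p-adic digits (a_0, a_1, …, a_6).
Σ a^n = 1/(1 − a) = 1/10977;  first 7 digits = (1, 0, 0, 3, 2, 6, 1)

v_7(a) = 3 ≥ 1, so the series converges in ℤ_7 to 1/(1 − a) = 1/(1 − (-10976)) = 1/10977. Expand this rational in ℤ_7: compute digits iteratively via d_i = x_i mod 7, x_{i+1} = (x_i − d_i)/7. The first 7 digits are (1, 0, 0, 3, 2, 6, 1).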